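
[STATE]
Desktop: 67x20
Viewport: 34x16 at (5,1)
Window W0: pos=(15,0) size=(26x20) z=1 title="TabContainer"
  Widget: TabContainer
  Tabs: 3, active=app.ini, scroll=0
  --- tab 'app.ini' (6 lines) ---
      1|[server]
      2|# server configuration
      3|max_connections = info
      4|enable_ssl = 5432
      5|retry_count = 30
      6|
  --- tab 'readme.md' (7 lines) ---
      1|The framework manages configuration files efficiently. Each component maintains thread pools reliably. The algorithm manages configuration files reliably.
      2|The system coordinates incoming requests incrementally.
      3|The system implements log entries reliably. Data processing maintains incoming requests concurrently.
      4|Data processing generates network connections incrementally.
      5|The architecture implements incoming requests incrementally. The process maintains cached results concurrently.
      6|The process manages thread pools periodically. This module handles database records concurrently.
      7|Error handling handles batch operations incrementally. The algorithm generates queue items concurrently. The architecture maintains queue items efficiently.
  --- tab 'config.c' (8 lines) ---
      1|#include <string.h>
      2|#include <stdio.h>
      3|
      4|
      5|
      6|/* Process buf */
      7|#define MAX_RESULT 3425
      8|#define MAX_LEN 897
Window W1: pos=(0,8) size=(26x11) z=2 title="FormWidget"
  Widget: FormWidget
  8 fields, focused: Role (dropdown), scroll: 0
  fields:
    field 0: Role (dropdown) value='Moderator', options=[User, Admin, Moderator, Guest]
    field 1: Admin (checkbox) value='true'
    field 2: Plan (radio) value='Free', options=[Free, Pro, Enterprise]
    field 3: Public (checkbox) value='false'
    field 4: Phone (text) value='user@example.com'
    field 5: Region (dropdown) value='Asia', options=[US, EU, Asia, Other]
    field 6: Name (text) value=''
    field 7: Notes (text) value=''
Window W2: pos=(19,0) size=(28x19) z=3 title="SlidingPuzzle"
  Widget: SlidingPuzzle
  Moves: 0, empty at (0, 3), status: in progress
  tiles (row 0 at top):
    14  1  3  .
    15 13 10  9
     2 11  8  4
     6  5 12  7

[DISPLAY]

          ┃ Ta┃ SlidingPuzzle     
          ┠───┠───────────────────
          ┃[ap┃┌────┬────┬────┬───
          ┃───┃│ 14 │  1 │  3 │   
          ┃[se┃├────┼────┼────┼───
          ┃# s┃│ 15 │ 13 │ 10 │  9
          ┃max┃├────┼────┼────┼───
━━━━━━━━━━━━━━┃│  2 │ 11 │  8 │  4
mWidget       ┃├────┼────┼────┼───
──────────────┃│  6 │  5 │ 12 │  7
le:       [Mod┃└────┴────┴────┴───
min:      [x] ┃Moves: 0           
an:       (●) ┃                   
blic:     [ ] ┃                   
one:      [use┃                   
gion:     [Asi┃                   


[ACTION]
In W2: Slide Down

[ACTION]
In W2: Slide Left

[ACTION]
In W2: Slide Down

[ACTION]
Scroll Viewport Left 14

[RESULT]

               ┃ Ta┃ SlidingPuzzle
               ┠───┠──────────────
               ┃[ap┃┌────┬────┬───
               ┃───┃│ 14 │  1 │  3
               ┃[se┃├────┼────┼───
               ┃# s┃│ 15 │ 13 │ 10
               ┃max┃├────┼────┼───
┏━━━━━━━━━━━━━━━━━━┃│  2 │ 11 │  8
┃ FormWidget       ┃├────┼────┼───
┠──────────────────┃│  6 │  5 │ 12
┃> Role:       [Mod┃└────┴────┴───
┃  Admin:      [x] ┃Moves: 0      
┃  Plan:       (●) ┃              
┃  Public:     [ ] ┃              
┃  Phone:      [use┃              
┃  Region:     [Asi┃              


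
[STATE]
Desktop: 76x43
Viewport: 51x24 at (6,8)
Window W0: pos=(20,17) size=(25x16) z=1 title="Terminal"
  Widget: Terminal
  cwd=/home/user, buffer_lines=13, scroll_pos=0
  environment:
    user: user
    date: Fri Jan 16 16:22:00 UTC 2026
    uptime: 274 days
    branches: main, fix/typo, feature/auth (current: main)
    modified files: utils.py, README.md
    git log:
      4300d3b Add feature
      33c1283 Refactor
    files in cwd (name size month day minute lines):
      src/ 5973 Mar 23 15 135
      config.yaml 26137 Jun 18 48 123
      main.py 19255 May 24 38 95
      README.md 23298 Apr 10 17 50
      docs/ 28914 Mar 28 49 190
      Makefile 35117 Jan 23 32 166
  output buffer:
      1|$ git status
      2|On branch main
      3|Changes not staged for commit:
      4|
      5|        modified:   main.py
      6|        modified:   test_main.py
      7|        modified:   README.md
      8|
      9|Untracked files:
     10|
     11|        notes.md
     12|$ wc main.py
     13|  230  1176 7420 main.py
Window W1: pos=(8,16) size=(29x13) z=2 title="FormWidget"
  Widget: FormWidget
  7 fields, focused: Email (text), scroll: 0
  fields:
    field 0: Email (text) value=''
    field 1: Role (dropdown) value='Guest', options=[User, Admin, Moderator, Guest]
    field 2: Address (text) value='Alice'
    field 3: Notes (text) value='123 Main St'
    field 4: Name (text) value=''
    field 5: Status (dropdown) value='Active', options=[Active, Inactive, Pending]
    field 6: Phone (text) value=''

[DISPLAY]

                                                   
                                                   
                                                   
                                                   
                                                   
                                                   
                                                   
                                                   
  ┏━━━━━━━━━━━━━━━━━━━━━━━━━━━┓                    
  ┃ FormWidget                ┃━━━━━━━┓            
  ┠───────────────────────────┨       ┃            
  ┃> Email:      [           ]┃───────┨            
  ┃  Role:       [Guest     ▼]┃       ┃            
  ┃  Address:    [Alice      ]┃       ┃            
  ┃  Notes:      [123 Main St]┃ed for ┃            
  ┃  Name:       [           ]┃       ┃            
  ┃  Status:     [Active    ▼]┃:   mai┃            
  ┃  Phone:      [           ]┃:   tes┃            
  ┃                           ┃:   REA┃            
  ┃                           ┃       ┃            
  ┗━━━━━━━━━━━━━━━━━━━━━━━━━━━┛       ┃            
              ┃                       ┃            
              ┃        notes.md       ┃            
              ┃$ wc main.py           ┃            


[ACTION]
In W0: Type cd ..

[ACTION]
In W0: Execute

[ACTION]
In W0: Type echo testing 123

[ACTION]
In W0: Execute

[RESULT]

                                                   
                                                   
                                                   
                                                   
                                                   
                                                   
                                                   
                                                   
  ┏━━━━━━━━━━━━━━━━━━━━━━━━━━━┓                    
  ┃ FormWidget                ┃━━━━━━━┓            
  ┠───────────────────────────┨       ┃            
  ┃> Email:      [           ]┃───────┨            
  ┃  Role:       [Guest     ▼]┃:   REA┃            
  ┃  Address:    [Alice      ]┃       ┃            
  ┃  Notes:      [123 Main St]┃       ┃            
  ┃  Name:       [           ]┃       ┃            
  ┃  Status:     [Active    ▼]┃       ┃            
  ┃  Phone:      [           ]┃       ┃            
  ┃                           ┃ main.p┃            
  ┃                           ┃       ┃            
  ┗━━━━━━━━━━━━━━━━━━━━━━━━━━━┛       ┃            
              ┃$ echo testing 123     ┃            
              ┃testing 123            ┃            
              ┃$ █                    ┃            


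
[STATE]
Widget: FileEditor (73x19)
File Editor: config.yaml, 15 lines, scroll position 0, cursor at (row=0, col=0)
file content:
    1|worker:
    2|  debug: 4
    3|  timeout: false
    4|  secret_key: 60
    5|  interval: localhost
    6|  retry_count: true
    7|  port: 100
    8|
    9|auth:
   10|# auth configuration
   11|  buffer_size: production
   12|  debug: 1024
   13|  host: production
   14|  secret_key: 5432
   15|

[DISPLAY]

█orker:                                                                 ▲
  debug: 4                                                              █
  timeout: false                                                        ░
  secret_key: 60                                                        ░
  interval: localhost                                                   ░
  retry_count: true                                                     ░
  port: 100                                                             ░
                                                                        ░
auth:                                                                   ░
# auth configuration                                                    ░
  buffer_size: production                                               ░
  debug: 1024                                                           ░
  host: production                                                      ░
  secret_key: 5432                                                      ░
                                                                        ░
                                                                        ░
                                                                        ░
                                                                        ░
                                                                        ▼


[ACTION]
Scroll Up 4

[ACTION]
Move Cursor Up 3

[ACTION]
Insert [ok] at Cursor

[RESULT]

ok█orker:                                                               ▲
  debug: 4                                                              █
  timeout: false                                                        ░
  secret_key: 60                                                        ░
  interval: localhost                                                   ░
  retry_count: true                                                     ░
  port: 100                                                             ░
                                                                        ░
auth:                                                                   ░
# auth configuration                                                    ░
  buffer_size: production                                               ░
  debug: 1024                                                           ░
  host: production                                                      ░
  secret_key: 5432                                                      ░
                                                                        ░
                                                                        ░
                                                                        ░
                                                                        ░
                                                                        ▼


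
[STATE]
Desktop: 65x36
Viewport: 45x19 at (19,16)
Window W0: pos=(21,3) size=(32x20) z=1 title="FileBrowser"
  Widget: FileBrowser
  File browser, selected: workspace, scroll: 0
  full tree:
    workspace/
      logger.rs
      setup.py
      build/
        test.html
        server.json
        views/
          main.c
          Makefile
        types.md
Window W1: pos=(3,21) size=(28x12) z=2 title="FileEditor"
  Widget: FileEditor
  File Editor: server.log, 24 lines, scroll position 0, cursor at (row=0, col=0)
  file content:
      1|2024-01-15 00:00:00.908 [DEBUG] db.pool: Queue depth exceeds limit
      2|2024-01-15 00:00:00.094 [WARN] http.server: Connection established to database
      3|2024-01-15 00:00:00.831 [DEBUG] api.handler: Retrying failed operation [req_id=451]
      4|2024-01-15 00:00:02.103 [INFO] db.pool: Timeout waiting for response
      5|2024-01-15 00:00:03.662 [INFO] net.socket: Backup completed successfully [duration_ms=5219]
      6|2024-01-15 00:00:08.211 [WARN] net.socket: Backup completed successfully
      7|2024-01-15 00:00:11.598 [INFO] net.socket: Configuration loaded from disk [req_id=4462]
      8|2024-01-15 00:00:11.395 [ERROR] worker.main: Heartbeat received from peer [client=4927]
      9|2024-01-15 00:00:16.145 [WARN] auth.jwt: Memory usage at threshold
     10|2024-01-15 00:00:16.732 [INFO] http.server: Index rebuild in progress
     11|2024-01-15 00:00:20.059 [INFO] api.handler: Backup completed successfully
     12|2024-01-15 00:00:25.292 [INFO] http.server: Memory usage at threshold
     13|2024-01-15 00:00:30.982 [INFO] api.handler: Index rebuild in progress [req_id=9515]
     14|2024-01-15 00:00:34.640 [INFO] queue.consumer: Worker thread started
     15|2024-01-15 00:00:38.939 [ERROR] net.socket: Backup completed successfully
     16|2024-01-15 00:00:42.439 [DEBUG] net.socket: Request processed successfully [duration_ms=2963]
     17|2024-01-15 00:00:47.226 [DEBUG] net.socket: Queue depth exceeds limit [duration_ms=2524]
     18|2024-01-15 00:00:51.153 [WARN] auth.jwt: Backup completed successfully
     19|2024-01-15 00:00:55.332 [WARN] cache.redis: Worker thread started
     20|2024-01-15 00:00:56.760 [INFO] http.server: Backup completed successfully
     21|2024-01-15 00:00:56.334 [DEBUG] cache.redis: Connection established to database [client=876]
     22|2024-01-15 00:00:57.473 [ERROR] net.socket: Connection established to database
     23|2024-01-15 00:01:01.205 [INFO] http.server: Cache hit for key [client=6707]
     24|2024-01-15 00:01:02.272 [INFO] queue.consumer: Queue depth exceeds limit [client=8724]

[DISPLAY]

  ┃                              ┃           
  ┃                              ┃           
  ┃                              ┃           
  ┃                              ┃           
  ┃                              ┃           
━━━━━━━━━━━┓                     ┃           
           ┃━━━━━━━━━━━━━━━━━━━━━┛           
───────────┨                                 
0:00.908 [▲┃                                 
0:00.094 [█┃                                 
0:00.831 [░┃                                 
0:02.103 [░┃                                 
0:03.662 [░┃                                 
0:08.211 [░┃                                 
0:11.598 [░┃                                 
0:11.395 [▼┃                                 
━━━━━━━━━━━┛                                 
                                             
                                             


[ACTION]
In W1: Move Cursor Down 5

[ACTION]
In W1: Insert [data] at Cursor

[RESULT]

  ┃                              ┃           
  ┃                              ┃           
  ┃                              ┃           
  ┃                              ┃           
  ┃                              ┃           
━━━━━━━━━━━┓                     ┃           
           ┃━━━━━━━━━━━━━━━━━━━━━┛           
───────────┨                                 
0:00.908 [▲┃                                 
0:00.094 [█┃                                 
0:00.831 [░┃                                 
0:02.103 [░┃                                 
0:03.662 [░┃                                 
00:00:08.2░┃                                 
0:11.598 [░┃                                 
0:11.395 [▼┃                                 
━━━━━━━━━━━┛                                 
                                             
                                             


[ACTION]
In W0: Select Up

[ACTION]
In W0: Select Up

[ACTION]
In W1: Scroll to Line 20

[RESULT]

  ┃                              ┃           
  ┃                              ┃           
  ┃                              ┃           
  ┃                              ┃           
  ┃                              ┃           
━━━━━━━━━━━┓                     ┃           
           ┃━━━━━━━━━━━━━━━━━━━━━┛           
───────────┨                                 
0:47.226 [▲┃                                 
0:51.153 [░┃                                 
0:55.332 [░┃                                 
0:56.760 [░┃                                 
0:56.334 [░┃                                 
0:57.473 [░┃                                 
1:01.205 [█┃                                 
1:02.272 [▼┃                                 
━━━━━━━━━━━┛                                 
                                             
                                             


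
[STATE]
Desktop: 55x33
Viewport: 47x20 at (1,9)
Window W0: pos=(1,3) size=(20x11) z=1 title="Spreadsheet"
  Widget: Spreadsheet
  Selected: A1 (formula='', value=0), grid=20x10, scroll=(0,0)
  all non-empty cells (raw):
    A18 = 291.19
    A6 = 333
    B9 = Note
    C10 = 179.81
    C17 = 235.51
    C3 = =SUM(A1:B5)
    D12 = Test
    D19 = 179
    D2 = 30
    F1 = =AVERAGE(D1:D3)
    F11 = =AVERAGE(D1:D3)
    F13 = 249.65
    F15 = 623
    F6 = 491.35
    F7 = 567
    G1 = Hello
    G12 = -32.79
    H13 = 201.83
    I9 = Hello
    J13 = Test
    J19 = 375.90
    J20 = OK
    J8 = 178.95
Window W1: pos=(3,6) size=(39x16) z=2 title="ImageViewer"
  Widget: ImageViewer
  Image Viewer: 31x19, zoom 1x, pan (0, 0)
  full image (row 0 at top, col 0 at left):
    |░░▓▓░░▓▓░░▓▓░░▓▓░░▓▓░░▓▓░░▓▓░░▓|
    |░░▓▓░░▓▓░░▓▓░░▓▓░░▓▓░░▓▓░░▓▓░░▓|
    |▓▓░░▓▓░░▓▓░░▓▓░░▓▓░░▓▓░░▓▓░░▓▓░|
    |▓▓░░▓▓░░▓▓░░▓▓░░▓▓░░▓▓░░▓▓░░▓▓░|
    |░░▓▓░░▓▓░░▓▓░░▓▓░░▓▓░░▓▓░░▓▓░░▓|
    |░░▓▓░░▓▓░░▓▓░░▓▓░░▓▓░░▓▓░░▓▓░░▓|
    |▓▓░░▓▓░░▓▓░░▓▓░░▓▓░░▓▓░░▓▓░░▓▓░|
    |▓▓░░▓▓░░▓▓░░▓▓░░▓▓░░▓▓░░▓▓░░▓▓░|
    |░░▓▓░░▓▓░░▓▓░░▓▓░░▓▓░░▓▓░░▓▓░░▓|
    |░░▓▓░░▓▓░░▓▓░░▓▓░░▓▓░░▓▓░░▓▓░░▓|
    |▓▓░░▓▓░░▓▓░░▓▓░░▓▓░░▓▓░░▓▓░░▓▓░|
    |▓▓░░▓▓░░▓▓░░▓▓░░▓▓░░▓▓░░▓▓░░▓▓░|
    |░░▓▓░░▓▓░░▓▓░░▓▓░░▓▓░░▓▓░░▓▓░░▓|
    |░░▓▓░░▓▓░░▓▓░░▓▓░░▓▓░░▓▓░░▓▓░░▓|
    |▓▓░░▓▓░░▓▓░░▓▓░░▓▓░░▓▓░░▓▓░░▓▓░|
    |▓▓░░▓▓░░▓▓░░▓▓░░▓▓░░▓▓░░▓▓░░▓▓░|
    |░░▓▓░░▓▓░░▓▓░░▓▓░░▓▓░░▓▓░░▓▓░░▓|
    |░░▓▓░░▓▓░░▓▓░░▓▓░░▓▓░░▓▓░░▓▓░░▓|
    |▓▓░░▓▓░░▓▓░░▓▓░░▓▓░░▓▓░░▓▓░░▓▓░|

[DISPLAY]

┃ ┃░░▓▓░░▓▓░░▓▓░░▓▓░░▓▓░░▓▓░░▓▓░░▓      ┃      
┃ ┃░░▓▓░░▓▓░░▓▓░░▓▓░░▓▓░░▓▓░░▓▓░░▓      ┃      
┃ ┃▓▓░░▓▓░░▓▓░░▓▓░░▓▓░░▓▓░░▓▓░░▓▓░      ┃      
┃ ┃▓▓░░▓▓░░▓▓░░▓▓░░▓▓░░▓▓░░▓▓░░▓▓░      ┃      
┗━┃░░▓▓░░▓▓░░▓▓░░▓▓░░▓▓░░▓▓░░▓▓░░▓      ┃      
  ┃░░▓▓░░▓▓░░▓▓░░▓▓░░▓▓░░▓▓░░▓▓░░▓      ┃      
  ┃▓▓░░▓▓░░▓▓░░▓▓░░▓▓░░▓▓░░▓▓░░▓▓░      ┃      
  ┃▓▓░░▓▓░░▓▓░░▓▓░░▓▓░░▓▓░░▓▓░░▓▓░      ┃      
  ┃░░▓▓░░▓▓░░▓▓░░▓▓░░▓▓░░▓▓░░▓▓░░▓      ┃      
  ┃░░▓▓░░▓▓░░▓▓░░▓▓░░▓▓░░▓▓░░▓▓░░▓      ┃      
  ┃▓▓░░▓▓░░▓▓░░▓▓░░▓▓░░▓▓░░▓▓░░▓▓░      ┃      
  ┃▓▓░░▓▓░░▓▓░░▓▓░░▓▓░░▓▓░░▓▓░░▓▓░      ┃      
  ┗━━━━━━━━━━━━━━━━━━━━━━━━━━━━━━━━━━━━━┛      
                                               
                                               
                                               
                                               
                                               
                                               
                                               


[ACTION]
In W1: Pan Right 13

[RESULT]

┃ ┃░▓▓░░▓▓░░▓▓░░▓▓░░▓                   ┃      
┃ ┃░▓▓░░▓▓░░▓▓░░▓▓░░▓                   ┃      
┃ ┃▓░░▓▓░░▓▓░░▓▓░░▓▓░                   ┃      
┃ ┃▓░░▓▓░░▓▓░░▓▓░░▓▓░                   ┃      
┗━┃░▓▓░░▓▓░░▓▓░░▓▓░░▓                   ┃      
  ┃░▓▓░░▓▓░░▓▓░░▓▓░░▓                   ┃      
  ┃▓░░▓▓░░▓▓░░▓▓░░▓▓░                   ┃      
  ┃▓░░▓▓░░▓▓░░▓▓░░▓▓░                   ┃      
  ┃░▓▓░░▓▓░░▓▓░░▓▓░░▓                   ┃      
  ┃░▓▓░░▓▓░░▓▓░░▓▓░░▓                   ┃      
  ┃▓░░▓▓░░▓▓░░▓▓░░▓▓░                   ┃      
  ┃▓░░▓▓░░▓▓░░▓▓░░▓▓░                   ┃      
  ┗━━━━━━━━━━━━━━━━━━━━━━━━━━━━━━━━━━━━━┛      
                                               
                                               
                                               
                                               
                                               
                                               
                                               


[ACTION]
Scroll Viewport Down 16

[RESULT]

┗━┃░▓▓░░▓▓░░▓▓░░▓▓░░▓                   ┃      
  ┃░▓▓░░▓▓░░▓▓░░▓▓░░▓                   ┃      
  ┃▓░░▓▓░░▓▓░░▓▓░░▓▓░                   ┃      
  ┃▓░░▓▓░░▓▓░░▓▓░░▓▓░                   ┃      
  ┃░▓▓░░▓▓░░▓▓░░▓▓░░▓                   ┃      
  ┃░▓▓░░▓▓░░▓▓░░▓▓░░▓                   ┃      
  ┃▓░░▓▓░░▓▓░░▓▓░░▓▓░                   ┃      
  ┃▓░░▓▓░░▓▓░░▓▓░░▓▓░                   ┃      
  ┗━━━━━━━━━━━━━━━━━━━━━━━━━━━━━━━━━━━━━┛      
                                               
                                               
                                               
                                               
                                               
                                               
                                               
                                               
                                               
                                               
                                               


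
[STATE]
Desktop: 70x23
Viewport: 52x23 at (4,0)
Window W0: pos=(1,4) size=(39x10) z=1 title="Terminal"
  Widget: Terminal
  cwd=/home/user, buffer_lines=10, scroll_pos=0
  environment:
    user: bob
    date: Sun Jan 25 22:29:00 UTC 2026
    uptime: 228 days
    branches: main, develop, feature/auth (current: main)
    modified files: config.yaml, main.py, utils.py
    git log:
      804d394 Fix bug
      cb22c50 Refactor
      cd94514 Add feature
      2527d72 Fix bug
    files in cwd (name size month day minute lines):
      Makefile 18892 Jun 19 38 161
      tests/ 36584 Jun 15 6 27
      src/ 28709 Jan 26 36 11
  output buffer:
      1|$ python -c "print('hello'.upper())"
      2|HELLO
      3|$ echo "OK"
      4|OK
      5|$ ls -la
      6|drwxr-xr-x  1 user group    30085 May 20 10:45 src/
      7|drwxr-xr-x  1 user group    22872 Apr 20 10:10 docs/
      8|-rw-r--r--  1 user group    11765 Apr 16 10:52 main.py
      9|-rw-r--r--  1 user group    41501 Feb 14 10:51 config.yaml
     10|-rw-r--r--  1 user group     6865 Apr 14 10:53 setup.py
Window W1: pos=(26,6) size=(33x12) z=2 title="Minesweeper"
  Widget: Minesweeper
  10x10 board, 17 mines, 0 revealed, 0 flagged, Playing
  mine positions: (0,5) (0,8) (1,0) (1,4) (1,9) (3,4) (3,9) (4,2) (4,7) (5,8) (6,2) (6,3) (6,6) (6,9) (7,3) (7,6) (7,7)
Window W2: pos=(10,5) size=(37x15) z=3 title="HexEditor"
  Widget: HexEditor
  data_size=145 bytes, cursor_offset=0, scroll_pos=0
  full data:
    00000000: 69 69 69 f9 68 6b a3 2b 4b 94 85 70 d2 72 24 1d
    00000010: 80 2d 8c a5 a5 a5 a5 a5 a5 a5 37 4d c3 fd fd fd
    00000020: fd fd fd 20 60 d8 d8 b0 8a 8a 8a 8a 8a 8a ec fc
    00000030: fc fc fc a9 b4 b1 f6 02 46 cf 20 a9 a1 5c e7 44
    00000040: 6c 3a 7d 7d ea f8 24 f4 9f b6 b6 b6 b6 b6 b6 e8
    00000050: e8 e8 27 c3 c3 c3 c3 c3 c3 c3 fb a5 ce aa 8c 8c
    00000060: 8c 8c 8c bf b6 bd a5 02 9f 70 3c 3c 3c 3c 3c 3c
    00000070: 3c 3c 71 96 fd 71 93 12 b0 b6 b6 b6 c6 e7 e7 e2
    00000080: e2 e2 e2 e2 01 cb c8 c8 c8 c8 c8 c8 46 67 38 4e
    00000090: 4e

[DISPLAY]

                                                    
                                                    
                                                    
                                                    
━━━━━━━━━━━━━━━━━━━━━━━━━━━━━━━━━━━┓                
ermina┏━━━━━━━━━━━━━━━━━━━━━━━━━━━━━━━━━━━┓         
──────┃ HexEditor                         ┃━━━━━━━━━
python┠───────────────────────────────────┨         
LLO   ┃00000000  69 69 69 f9 68 6b a3 2b  ┃─────────
echo "┃00000010  80 2d 8c a5 a5 a5 a5 a5  ┃         
      ┃00000020  fd fd fd 20 60 d8 d8 b0  ┃         
ls -la┃00000030  fc fc fc a9 b4 b1 f6 02  ┃         
wxr-xr┃00000040  6c 3a 7d 7d ea f8 24 f4  ┃         
━━━━━━┃00000050  e8 e8 27 c3 c3 c3 c3 c3  ┃         
      ┃00000060  8c 8c 8c bf b6 bd a5 02  ┃         
      ┃00000070  3c 3c 71 96 fd 71 93 12  ┃         
      ┃00000080  e2 e2 e2 e2 01 cb c8 c8  ┃         
      ┃00000090  4e                       ┃━━━━━━━━━
      ┃                                   ┃         
      ┗━━━━━━━━━━━━━━━━━━━━━━━━━━━━━━━━━━━┛         
                                                    
                                                    
                                                    


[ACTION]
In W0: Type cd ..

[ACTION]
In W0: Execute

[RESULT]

                                                    
                                                    
                                                    
                                                    
━━━━━━━━━━━━━━━━━━━━━━━━━━━━━━━━━━━┓                
ermina┏━━━━━━━━━━━━━━━━━━━━━━━━━━━━━━━━━━━┓         
──────┃ HexEditor                         ┃━━━━━━━━━
w-r--r┠───────────────────────────────────┨         
w-r--r┃00000000  69 69 69 f9 68 6b a3 2b  ┃─────────
w-r--r┃00000010  80 2d 8c a5 a5 a5 a5 a5  ┃         
cd .. ┃00000020  fd fd fd 20 60 d8 d8 b0  ┃         
      ┃00000030  fc fc fc a9 b4 b1 f6 02  ┃         
█     ┃00000040  6c 3a 7d 7d ea f8 24 f4  ┃         
━━━━━━┃00000050  e8 e8 27 c3 c3 c3 c3 c3  ┃         
      ┃00000060  8c 8c 8c bf b6 bd a5 02  ┃         
      ┃00000070  3c 3c 71 96 fd 71 93 12  ┃         
      ┃00000080  e2 e2 e2 e2 01 cb c8 c8  ┃         
      ┃00000090  4e                       ┃━━━━━━━━━
      ┃                                   ┃         
      ┗━━━━━━━━━━━━━━━━━━━━━━━━━━━━━━━━━━━┛         
                                                    
                                                    
                                                    


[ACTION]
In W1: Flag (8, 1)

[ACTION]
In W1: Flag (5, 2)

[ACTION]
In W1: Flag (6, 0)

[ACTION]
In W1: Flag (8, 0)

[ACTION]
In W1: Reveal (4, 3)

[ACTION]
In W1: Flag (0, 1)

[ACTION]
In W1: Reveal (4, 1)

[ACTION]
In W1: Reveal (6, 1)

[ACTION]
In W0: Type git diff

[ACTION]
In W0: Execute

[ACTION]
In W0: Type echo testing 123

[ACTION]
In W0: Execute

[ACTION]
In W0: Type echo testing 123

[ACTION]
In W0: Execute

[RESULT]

                                                    
                                                    
                                                    
                                                    
━━━━━━━━━━━━━━━━━━━━━━━━━━━━━━━━━━━┓                
ermina┏━━━━━━━━━━━━━━━━━━━━━━━━━━━━━━━━━━━┓         
──────┃ HexEditor                         ┃━━━━━━━━━
mport ┠───────────────────────────────────┨         
echo t┃00000000  69 69 69 f9 68 6b a3 2b  ┃─────────
sting ┃00000010  80 2d 8c a5 a5 a5 a5 a5  ┃         
echo t┃00000020  fd fd fd 20 60 d8 d8 b0  ┃         
sting ┃00000030  fc fc fc a9 b4 b1 f6 02  ┃         
█     ┃00000040  6c 3a 7d 7d ea f8 24 f4  ┃         
━━━━━━┃00000050  e8 e8 27 c3 c3 c3 c3 c3  ┃         
      ┃00000060  8c 8c 8c bf b6 bd a5 02  ┃         
      ┃00000070  3c 3c 71 96 fd 71 93 12  ┃         
      ┃00000080  e2 e2 e2 e2 01 cb c8 c8  ┃         
      ┃00000090  4e                       ┃━━━━━━━━━
      ┃                                   ┃         
      ┗━━━━━━━━━━━━━━━━━━━━━━━━━━━━━━━━━━━┛         
                                                    
                                                    
                                                    


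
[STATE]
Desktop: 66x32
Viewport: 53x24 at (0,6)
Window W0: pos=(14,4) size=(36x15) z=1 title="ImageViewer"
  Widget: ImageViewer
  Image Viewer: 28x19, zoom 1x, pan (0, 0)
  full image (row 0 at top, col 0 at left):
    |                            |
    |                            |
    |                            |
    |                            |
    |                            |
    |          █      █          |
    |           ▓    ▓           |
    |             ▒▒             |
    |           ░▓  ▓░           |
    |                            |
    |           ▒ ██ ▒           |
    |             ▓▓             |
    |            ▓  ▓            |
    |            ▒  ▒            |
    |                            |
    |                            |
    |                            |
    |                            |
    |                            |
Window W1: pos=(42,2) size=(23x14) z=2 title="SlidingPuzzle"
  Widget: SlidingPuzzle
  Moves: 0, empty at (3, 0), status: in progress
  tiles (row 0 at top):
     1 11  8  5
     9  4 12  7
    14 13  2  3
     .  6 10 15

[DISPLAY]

              ┠───────────────────────────┃│  1 │ 11 
              ┃                           ┃├────┼────
              ┃                           ┃│  9 │  4 
              ┃                           ┃├────┼────
              ┃                           ┃│ 14 │ 13 
              ┃                           ┃├────┼────
              ┃          █      █         ┃│    │  6 
              ┃           ▓    ▓          ┃└────┴────
              ┃             ▒▒            ┃Moves: 0  
              ┃           ░▓  ▓░          ┗━━━━━━━━━━
              ┃                                  ┃   
              ┃           ▒ ██ ▒                 ┃   
              ┗━━━━━━━━━━━━━━━━━━━━━━━━━━━━━━━━━━┛   
                                                     
                                                     
                                                     
                                                     
                                                     
                                                     
                                                     
                                                     
                                                     
                                                     
                                                     


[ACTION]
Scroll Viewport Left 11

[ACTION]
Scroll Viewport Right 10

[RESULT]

    ┠───────────────────────────┃│  1 │ 11 │  8 │  5 
    ┃                           ┃├────┼────┼────┼────
    ┃                           ┃│  9 │  4 │ 12 │  7 
    ┃                           ┃├────┼────┼────┼────
    ┃                           ┃│ 14 │ 13 │  2 │  3 
    ┃                           ┃├────┼────┼────┼────
    ┃          █      █         ┃│    │  6 │ 10 │ 15 
    ┃           ▓    ▓          ┃└────┴────┴────┴────
    ┃             ▒▒            ┃Moves: 0            
    ┃           ░▓  ▓░          ┗━━━━━━━━━━━━━━━━━━━━
    ┃                                  ┃             
    ┃           ▒ ██ ▒                 ┃             
    ┗━━━━━━━━━━━━━━━━━━━━━━━━━━━━━━━━━━┛             
                                                     
                                                     
                                                     
                                                     
                                                     
                                                     
                                                     
                                                     
                                                     
                                                     
                                                     


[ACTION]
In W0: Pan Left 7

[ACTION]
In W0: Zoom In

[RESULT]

    ┠───────────────────────────┃│  1 │ 11 │  8 │  5 
    ┃                           ┃├────┼────┼────┼────
    ┃                           ┃│  9 │  4 │ 12 │  7 
    ┃                           ┃├────┼────┼────┼────
    ┃                           ┃│ 14 │ 13 │  2 │  3 
    ┃                           ┃├────┼────┼────┼────
    ┃                           ┃│    │  6 │ 10 │ 15 
    ┃                           ┃└────┴────┴────┴────
    ┃                           ┃Moves: 0            
    ┃                           ┗━━━━━━━━━━━━━━━━━━━━
    ┃                                  ┃             
    ┃                    ██            ┃             
    ┗━━━━━━━━━━━━━━━━━━━━━━━━━━━━━━━━━━┛             
                                                     
                                                     
                                                     
                                                     
                                                     
                                                     
                                                     
                                                     
                                                     
                                                     
                                                     


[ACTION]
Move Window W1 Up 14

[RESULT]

    ┠───────────────────────────┃│  9 │  4 │ 12 │  7 
    ┃                           ┃├────┼────┼────┼────
    ┃                           ┃│ 14 │ 13 │  2 │  3 
    ┃                           ┃├────┼────┼────┼────
    ┃                           ┃│    │  6 │ 10 │ 15 
    ┃                           ┃└────┴────┴────┴────
    ┃                           ┃Moves: 0            
    ┃                           ┗━━━━━━━━━━━━━━━━━━━━
    ┃                                  ┃             
    ┃                                  ┃             
    ┃                                  ┃             
    ┃                    ██            ┃             
    ┗━━━━━━━━━━━━━━━━━━━━━━━━━━━━━━━━━━┛             
                                                     
                                                     
                                                     
                                                     
                                                     
                                                     
                                                     
                                                     
                                                     
                                                     
                                                     
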